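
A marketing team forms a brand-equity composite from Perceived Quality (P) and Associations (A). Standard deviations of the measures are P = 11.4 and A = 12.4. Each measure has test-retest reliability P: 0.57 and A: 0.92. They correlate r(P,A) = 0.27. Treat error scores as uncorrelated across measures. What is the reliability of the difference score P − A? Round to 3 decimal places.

0.671

Var(P−A) = 11.4² + 12.4² − 2·11.4·12.4·0.27 = 283.72 − 76.3344 = 207.386.
With uncorrelated errors the cross-covariances are all true-score covariance, so they carry over unchanged; only the diagonal terms shrink to ρᵢσᵢ².
True-score variance = [11.4²·0.57 + 12.4²·0.92] − 76.3344 = 215.536 − 76.3344 = 139.202.
Reliability = 139.202 / 207.386 = 0.671.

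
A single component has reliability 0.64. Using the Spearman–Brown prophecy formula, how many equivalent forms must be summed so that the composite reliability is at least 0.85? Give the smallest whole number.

k ≥ ρ*(1−ρ₁)/(ρ₁(1−ρ*)) = 0.85·0.36 / (0.64·0.15) = 3.187.
Smallest integer k = 4.

4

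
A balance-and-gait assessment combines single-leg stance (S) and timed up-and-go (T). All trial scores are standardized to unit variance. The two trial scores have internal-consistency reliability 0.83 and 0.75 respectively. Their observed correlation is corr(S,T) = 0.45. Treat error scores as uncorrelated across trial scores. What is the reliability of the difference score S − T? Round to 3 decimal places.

Var(S−T) = 1 + 1 − 2·0.45 = 2 − 0.9 = 1.1.
Under uncorrelated errors the observed covariances equal the true-score covariances, so only the own-variance terms attenuate.
True-score variance = [0.83 + 0.75] − 0.9 = 1.58 − 0.9 = 0.68.
Reliability = 0.68 / 1.1 = 0.618.

0.618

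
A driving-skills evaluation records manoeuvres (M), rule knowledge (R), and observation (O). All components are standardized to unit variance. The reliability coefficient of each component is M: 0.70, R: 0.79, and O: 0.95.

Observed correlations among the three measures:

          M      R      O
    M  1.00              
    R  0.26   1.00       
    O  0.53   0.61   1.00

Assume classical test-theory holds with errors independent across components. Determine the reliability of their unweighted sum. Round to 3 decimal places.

Var(M+R+O) = 3 + 2·[0.26 + 0.53 + 0.61] = 3 + 2.8 = 5.8.
Under uncorrelated errors the observed covariances equal the true-score covariances, so only the own-variance terms attenuate.
True-score variance = [0.70 + 0.79 + 0.95] + 2.8 = 2.44 + 2.8 = 5.24.
Reliability = 5.24 / 5.8 = 0.903.

0.903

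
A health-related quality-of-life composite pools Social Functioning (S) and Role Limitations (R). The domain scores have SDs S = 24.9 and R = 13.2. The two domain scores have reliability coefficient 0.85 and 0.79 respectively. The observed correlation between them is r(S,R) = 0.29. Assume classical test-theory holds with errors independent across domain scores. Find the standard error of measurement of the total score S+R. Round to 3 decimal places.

Var(total) = 794.25 + 190.634 = 984.884.
True-score variance = 664.658 + 190.634 = 855.292, so reliability = 0.8684.
Error variance = 984.884 − 855.292 = 129.592; SEM = √129.592 = 11.384.

11.384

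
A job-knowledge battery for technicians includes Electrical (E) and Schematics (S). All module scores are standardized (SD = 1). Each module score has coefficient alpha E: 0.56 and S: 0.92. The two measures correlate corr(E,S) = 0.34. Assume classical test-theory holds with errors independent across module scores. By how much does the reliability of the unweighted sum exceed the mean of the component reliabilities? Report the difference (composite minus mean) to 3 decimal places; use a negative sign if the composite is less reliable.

Var(sum) = 2 + 0.68 = 2.68; true-score variance = 1.48 + 0.68 = 2.16; composite reliability = 0.8060.
Mean component reliability = 0.7400.
Difference = 0.8060 − 0.7400 = 0.066.

0.066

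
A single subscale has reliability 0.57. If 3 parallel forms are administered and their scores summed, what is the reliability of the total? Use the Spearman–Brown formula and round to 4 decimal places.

0.7991

ρ_k = kρ / (1 + (k−1)ρ) = 3·0.57 / (1 + 2·0.57) = 1.710 / 2.140 = 0.7991.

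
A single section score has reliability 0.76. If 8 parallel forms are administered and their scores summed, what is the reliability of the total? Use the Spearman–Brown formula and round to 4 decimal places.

0.9620

ρ_k = kρ / (1 + (k−1)ρ) = 8·0.76 / (1 + 7·0.76) = 6.080 / 6.320 = 0.9620.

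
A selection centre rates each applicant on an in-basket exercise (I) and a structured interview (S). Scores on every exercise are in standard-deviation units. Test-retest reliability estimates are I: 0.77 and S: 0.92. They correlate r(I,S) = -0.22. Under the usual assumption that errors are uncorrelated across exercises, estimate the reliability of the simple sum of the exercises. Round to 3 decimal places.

0.801

Var(I+S) = 2 + 2·[(-0.22)] = 2 − 0.44 = 1.56.
Under uncorrelated errors the observed covariances equal the true-score covariances, so only the own-variance terms attenuate.
True-score variance = [0.77 + 0.92] − 0.44 = 1.69 − 0.44 = 1.25.
Reliability = 1.25 / 1.56 = 0.801.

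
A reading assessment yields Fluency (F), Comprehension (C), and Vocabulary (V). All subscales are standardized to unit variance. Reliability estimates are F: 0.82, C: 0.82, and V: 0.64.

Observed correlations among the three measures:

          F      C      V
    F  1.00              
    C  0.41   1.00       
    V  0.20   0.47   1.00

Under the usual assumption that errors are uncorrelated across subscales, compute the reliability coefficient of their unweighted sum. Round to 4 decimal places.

Var(F+C+V) = 3 + 2·[0.41 + 0.20 + 0.47] = 3 + 2.16 = 5.16.
Under uncorrelated errors the observed covariances equal the true-score covariances, so only the own-variance terms attenuate.
True-score variance = [0.82 + 0.82 + 0.64] + 2.16 = 2.28 + 2.16 = 4.44.
Reliability = 4.44 / 5.16 = 0.8605.

0.8605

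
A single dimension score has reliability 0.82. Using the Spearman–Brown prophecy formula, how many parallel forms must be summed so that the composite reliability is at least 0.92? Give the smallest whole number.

3

k ≥ ρ*(1−ρ₁)/(ρ₁(1−ρ*)) = 0.92·0.18 / (0.82·0.08) = 2.524.
Smallest integer k = 3.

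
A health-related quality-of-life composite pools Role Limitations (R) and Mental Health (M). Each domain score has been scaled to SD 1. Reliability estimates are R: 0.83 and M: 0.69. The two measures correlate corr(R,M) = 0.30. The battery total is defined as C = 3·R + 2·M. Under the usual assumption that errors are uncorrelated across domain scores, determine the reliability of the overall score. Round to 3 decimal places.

0.833

Var(C) = 3² + 2² + 2·[6·0.30] = 13 + 3.6 = 16.6.
Because errors are independent across components, Cov(Tᵢ,Tⱼ) = Cov(Xᵢ,Xⱼ); the off-diagonal part of the true-score variance is the same as above.
True-score variance = [3²·0.83 + 2²·0.69] + 3.6 = 10.23 + 3.6 = 13.83.
Reliability = 13.83 / 16.6 = 0.833.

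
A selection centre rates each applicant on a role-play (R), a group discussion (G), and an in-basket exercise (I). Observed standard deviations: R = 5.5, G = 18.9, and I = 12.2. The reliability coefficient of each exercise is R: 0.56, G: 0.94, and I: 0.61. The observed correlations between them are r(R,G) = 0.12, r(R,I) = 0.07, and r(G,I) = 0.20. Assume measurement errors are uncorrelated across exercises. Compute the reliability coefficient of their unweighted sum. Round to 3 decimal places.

0.860

Var(R+G+I) = 5.5² + 18.9² + 12.2² + 2·[5.5·18.9·0.12 + 5.5·12.2·0.07 + 18.9·12.2·0.20] = 536.3 + 126.574 = 662.874.
Because errors are independent across components, Cov(Tᵢ,Tⱼ) = Cov(Xᵢ,Xⱼ); the off-diagonal part of the true-score variance is the same as above.
True-score variance = [5.5²·0.56 + 18.9²·0.94 + 12.2²·0.61] + 126.574 = 443.51 + 126.574 = 570.084.
Reliability = 570.084 / 662.874 = 0.860.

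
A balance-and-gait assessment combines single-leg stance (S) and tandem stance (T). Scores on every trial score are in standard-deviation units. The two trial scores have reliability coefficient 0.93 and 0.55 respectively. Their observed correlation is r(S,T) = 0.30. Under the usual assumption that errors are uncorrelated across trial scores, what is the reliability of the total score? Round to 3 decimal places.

Var(S+T) = 2 + 2·[0.30] = 2 + 0.6 = 2.6.
Because errors are independent across components, Cov(Tᵢ,Tⱼ) = Cov(Xᵢ,Xⱼ); the off-diagonal part of the true-score variance is the same as above.
True-score variance = [0.93 + 0.55] + 0.6 = 1.48 + 0.6 = 2.08.
Reliability = 2.08 / 2.6 = 0.800.

0.800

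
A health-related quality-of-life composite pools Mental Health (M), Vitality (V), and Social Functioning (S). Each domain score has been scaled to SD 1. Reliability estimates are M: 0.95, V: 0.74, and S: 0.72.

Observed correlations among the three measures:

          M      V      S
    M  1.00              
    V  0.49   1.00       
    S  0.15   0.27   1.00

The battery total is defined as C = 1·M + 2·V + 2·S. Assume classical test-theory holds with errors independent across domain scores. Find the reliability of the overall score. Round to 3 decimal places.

0.839

Var(C) = 1 + 2² + 2² + 2·[2·0.49 + 2·0.15 + 4·0.27] = 9 + 4.72 = 13.72.
Under uncorrelated errors the observed covariances equal the true-score covariances, so only the own-variance terms attenuate.
True-score variance = [0.95 + 2²·0.74 + 2²·0.72] + 4.72 = 6.79 + 4.72 = 11.51.
Reliability = 11.51 / 13.72 = 0.839.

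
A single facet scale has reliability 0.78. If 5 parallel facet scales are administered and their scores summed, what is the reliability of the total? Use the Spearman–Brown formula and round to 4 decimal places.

0.9466

ρ_k = kρ / (1 + (k−1)ρ) = 5·0.78 / (1 + 4·0.78) = 3.900 / 4.120 = 0.9466.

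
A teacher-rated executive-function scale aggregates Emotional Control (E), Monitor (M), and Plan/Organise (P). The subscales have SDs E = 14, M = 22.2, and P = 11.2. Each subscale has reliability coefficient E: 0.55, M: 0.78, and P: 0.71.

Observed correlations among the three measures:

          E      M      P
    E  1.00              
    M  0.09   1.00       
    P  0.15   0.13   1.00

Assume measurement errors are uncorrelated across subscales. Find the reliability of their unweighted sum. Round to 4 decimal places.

0.7627

Var(E+M+P) = 14² + 22.2² + 11.2² + 2·[14·22.2·0.09 + 14·11.2·0.15 + 22.2·11.2·0.13] = 814.28 + 167.63 = 981.91.
With uncorrelated errors the cross-covariances are all true-score covariance, so they carry over unchanged; only the diagonal terms shrink to ρᵢσᵢ².
True-score variance = [14²·0.55 + 22.2²·0.78 + 11.2²·0.71] + 167.63 = 581.278 + 167.63 = 748.908.
Reliability = 748.908 / 981.91 = 0.7627.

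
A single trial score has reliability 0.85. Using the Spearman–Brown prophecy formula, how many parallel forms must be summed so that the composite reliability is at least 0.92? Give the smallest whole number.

3

k ≥ ρ*(1−ρ₁)/(ρ₁(1−ρ*)) = 0.92·0.15 / (0.85·0.08) = 2.029.
Smallest integer k = 3.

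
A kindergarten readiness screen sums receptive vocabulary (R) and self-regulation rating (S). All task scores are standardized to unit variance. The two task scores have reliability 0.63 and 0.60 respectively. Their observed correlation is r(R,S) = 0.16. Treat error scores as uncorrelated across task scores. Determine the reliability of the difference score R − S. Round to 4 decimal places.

Var(R−S) = 1 + 1 − 2·0.16 = 2 − 0.32 = 1.68.
With uncorrelated errors the cross-covariances are all true-score covariance, so they carry over unchanged; only the diagonal terms shrink to ρᵢσᵢ².
True-score variance = [0.63 + 0.60] − 0.32 = 1.23 − 0.32 = 0.91.
Reliability = 0.91 / 1.68 = 0.5417.

0.5417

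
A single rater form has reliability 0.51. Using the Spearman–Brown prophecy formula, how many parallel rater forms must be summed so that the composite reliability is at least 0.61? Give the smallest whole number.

2

k ≥ ρ*(1−ρ₁)/(ρ₁(1−ρ*)) = 0.61·0.49 / (0.51·0.39) = 1.503.
Smallest integer k = 2.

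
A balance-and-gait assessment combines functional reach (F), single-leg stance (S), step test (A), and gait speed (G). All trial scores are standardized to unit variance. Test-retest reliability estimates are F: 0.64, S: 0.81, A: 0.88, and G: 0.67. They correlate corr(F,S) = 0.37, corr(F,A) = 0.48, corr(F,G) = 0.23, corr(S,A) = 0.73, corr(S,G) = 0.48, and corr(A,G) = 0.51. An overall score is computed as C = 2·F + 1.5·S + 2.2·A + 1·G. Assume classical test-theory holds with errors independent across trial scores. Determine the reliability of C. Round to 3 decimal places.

Var(C) = 2² + 1.5² + 2.2² + 1 + 2·[3·0.37 + 4.4·0.48 + 2·0.23 + 3.3·0.73 + 1.5·0.48 + 2.2·0.51] = 12.09 + 15.866 = 27.956.
Because errors are independent across components, Cov(Tᵢ,Tⱼ) = Cov(Xᵢ,Xⱼ); the off-diagonal part of the true-score variance is the same as above.
True-score variance = [2²·0.64 + 1.5²·0.81 + 2.2²·0.88 + 0.67] + 15.866 = 9.3117 + 15.866 = 25.1777.
Reliability = 25.1777 / 27.956 = 0.901.

0.901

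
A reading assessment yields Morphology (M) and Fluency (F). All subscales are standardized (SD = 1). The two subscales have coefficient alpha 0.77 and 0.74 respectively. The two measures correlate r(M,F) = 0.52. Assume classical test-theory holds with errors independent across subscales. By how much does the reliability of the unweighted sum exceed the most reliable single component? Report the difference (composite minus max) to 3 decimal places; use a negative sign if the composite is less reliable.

Var(sum) = 2 + 1.04 = 3.04; true-score variance = 1.51 + 1.04 = 2.55; composite reliability = 0.8388.
Max component reliability = 0.7700.
Difference = 0.8388 − 0.7700 = 0.069.

0.069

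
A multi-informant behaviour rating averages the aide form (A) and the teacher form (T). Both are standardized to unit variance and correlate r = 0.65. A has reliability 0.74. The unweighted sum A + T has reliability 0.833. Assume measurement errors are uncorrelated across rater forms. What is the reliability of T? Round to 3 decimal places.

Var(A+T) = 2 + 2·0.65 = 3.300.
True-score variance = ρ_A + ρ_T + 2·0.65, so 0.833 = (0.74 + ρ_T + 1.30) / 3.300.
ρ_T = 0.833·3.300 − 0.74 − 1.30 = 0.709.

0.709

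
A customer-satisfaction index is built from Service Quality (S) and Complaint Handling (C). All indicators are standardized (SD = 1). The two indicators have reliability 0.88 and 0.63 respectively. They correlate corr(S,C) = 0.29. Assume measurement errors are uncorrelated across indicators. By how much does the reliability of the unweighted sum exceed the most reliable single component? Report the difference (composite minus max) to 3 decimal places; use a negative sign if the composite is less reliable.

-0.070

Var(sum) = 2 + 0.58 = 2.58; true-score variance = 1.51 + 0.58 = 2.09; composite reliability = 0.8101.
Max component reliability = 0.8800.
Difference = 0.8101 − 0.8800 = -0.070.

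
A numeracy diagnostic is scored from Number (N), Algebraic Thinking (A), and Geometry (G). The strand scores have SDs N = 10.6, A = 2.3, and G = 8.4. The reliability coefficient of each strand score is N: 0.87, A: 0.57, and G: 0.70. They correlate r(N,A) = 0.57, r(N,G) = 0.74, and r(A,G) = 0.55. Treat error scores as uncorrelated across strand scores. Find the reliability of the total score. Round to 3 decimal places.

Var(N+A+G) = 10.6² + 2.3² + 8.4² + 2·[10.6·2.3·0.57 + 10.6·8.4·0.74 + 2.3·8.4·0.55] = 188.21 + 180.824 = 369.034.
With uncorrelated errors the cross-covariances are all true-score covariance, so they carry over unchanged; only the diagonal terms shrink to ρᵢσᵢ².
True-score variance = [10.6²·0.87 + 2.3²·0.57 + 8.4²·0.70] + 180.824 = 150.16 + 180.824 = 330.985.
Reliability = 330.985 / 369.034 = 0.897.

0.897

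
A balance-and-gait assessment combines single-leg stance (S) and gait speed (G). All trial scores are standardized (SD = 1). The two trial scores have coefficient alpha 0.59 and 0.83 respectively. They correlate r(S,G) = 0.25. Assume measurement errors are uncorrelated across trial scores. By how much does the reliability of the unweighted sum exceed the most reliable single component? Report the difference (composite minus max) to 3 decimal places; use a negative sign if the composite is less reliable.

-0.062

Var(sum) = 2 + 0.5 = 2.5; true-score variance = 1.42 + 0.5 = 1.92; composite reliability = 0.7680.
Max component reliability = 0.8300.
Difference = 0.7680 − 0.8300 = -0.062.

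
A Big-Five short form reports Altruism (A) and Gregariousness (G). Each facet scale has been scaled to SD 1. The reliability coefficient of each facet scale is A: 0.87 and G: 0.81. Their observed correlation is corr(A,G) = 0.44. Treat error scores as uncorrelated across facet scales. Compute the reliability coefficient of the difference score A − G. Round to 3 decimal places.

Var(A−G) = 1 + 1 − 2·0.44 = 2 − 0.88 = 1.12.
With uncorrelated errors the cross-covariances are all true-score covariance, so they carry over unchanged; only the diagonal terms shrink to ρᵢσᵢ².
True-score variance = [0.87 + 0.81] − 0.88 = 1.68 − 0.88 = 0.8.
Reliability = 0.8 / 1.12 = 0.714.

0.714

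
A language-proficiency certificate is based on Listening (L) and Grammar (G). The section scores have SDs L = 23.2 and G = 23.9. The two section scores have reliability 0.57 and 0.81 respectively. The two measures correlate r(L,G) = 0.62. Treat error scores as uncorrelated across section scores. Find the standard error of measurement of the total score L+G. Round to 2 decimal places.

18.44

Var(total) = 1109.45 + 687.555 = 1797.01.
True-score variance = 769.477 + 687.555 = 1457.03, so reliability = 0.8108.
Error variance = 1797.01 − 1457.03 = 339.973; SEM = √339.973 = 18.44.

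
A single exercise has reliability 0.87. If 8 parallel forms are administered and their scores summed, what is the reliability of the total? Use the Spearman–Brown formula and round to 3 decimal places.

ρ_k = kρ / (1 + (k−1)ρ) = 8·0.87 / (1 + 7·0.87) = 6.960 / 7.090 = 0.982.

0.982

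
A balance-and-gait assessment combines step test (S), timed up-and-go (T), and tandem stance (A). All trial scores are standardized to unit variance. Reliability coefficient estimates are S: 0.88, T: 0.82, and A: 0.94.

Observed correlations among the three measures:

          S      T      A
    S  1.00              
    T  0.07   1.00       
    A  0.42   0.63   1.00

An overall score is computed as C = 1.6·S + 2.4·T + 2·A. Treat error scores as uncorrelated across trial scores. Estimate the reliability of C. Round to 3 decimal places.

0.927

Var(C) = 1.6² + 2.4² + 2² + 2·[3.84·0.07 + 3.2·0.42 + 4.8·0.63] = 12.32 + 9.2736 = 21.5936.
With uncorrelated errors the cross-covariances are all true-score covariance, so they carry over unchanged; only the diagonal terms shrink to ρᵢσᵢ².
True-score variance = [1.6²·0.88 + 2.4²·0.82 + 2²·0.94] + 9.2736 = 10.736 + 9.2736 = 20.0096.
Reliability = 20.0096 / 21.5936 = 0.927.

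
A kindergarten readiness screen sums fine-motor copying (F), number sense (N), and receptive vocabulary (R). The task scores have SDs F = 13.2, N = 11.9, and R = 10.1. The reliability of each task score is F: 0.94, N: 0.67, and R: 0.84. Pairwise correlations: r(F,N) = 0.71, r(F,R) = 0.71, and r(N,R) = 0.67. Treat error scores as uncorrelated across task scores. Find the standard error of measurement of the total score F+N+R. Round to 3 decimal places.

Var(total) = 417.86 + 573.423 = 991.283.
True-score variance = 344.353 + 573.423 = 917.775, so reliability = 0.9258.
Error variance = 991.283 − 917.775 = 73.5073; SEM = √73.5073 = 8.574.

8.574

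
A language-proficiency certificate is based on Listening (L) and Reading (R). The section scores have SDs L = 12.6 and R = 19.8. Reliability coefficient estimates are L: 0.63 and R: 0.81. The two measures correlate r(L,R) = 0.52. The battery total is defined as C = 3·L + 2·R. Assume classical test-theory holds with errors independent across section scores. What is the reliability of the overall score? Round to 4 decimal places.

0.8185

Var(C) = 3²·12.6² + 2²·19.8² + 2·[6·12.6·19.8·0.52] = 2997 + 1556.76 = 4553.76.
Under uncorrelated errors the observed covariances equal the true-score covariances, so only the own-variance terms attenuate.
True-score variance = [3²·12.6²·0.63 + 2²·19.8²·0.81] + 1556.76 = 2170.38 + 1556.76 = 3727.13.
Reliability = 3727.13 / 4553.76 = 0.8185.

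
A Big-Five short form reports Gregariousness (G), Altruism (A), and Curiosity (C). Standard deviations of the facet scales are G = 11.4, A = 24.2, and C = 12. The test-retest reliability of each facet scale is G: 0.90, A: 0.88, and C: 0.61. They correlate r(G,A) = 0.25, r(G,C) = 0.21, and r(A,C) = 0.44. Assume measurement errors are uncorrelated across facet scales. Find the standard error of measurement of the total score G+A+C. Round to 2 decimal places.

11.81

Var(total) = 859.6 + 450.948 = 1310.55.
True-score variance = 720.167 + 450.948 = 1171.12, so reliability = 0.8936.
Error variance = 1310.55 − 1171.12 = 139.433; SEM = √139.433 = 11.81.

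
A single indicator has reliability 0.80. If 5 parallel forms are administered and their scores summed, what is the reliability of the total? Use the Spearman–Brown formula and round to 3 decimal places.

ρ_k = kρ / (1 + (k−1)ρ) = 5·0.80 / (1 + 4·0.80) = 4.000 / 4.200 = 0.952.

0.952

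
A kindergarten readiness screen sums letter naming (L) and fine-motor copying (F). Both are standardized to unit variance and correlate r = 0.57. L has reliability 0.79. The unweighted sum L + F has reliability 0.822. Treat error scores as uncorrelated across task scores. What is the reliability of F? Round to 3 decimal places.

0.651

Var(L+F) = 2 + 2·0.57 = 3.140.
True-score variance = ρ_L + ρ_F + 2·0.57, so 0.822 = (0.79 + ρ_F + 1.14) / 3.140.
ρ_F = 0.822·3.140 − 0.79 − 1.14 = 0.651.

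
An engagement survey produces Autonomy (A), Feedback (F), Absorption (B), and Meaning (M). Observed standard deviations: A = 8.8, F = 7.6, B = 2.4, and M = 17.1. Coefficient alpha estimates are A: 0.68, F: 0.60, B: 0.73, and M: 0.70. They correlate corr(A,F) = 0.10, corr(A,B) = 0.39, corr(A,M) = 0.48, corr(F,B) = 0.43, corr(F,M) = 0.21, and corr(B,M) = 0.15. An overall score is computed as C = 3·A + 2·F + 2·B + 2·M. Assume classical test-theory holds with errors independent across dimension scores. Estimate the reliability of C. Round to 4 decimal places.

0.8077

Var(C) = 3²·8.8² + 2²·7.6² + 2²·2.4² + 2²·17.1² + 2·[6·8.8·7.6·0.10 + 6·8.8·2.4·0.39 + 6·8.8·17.1·0.48 + 4·7.6·2.4·0.43 + 4·7.6·17.1·0.21 + 4·2.4·17.1·0.15] = 2120.68 + 1376.19 = 3496.87.
With uncorrelated errors the cross-covariances are all true-score covariance, so they carry over unchanged; only the diagonal terms shrink to ρᵢσᵢ².
True-score variance = [3²·8.8²·0.68 + 2²·7.6²·0.60 + 2²·2.4²·0.73 + 2²·17.1²·0.70] + 1376.19 = 1448.12 + 1376.19 = 2824.31.
Reliability = 2824.31 / 3496.87 = 0.8077.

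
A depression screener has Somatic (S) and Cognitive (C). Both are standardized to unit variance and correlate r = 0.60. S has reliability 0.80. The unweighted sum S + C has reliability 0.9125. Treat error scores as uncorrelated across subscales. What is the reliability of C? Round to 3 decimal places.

Var(S+C) = 2 + 2·0.60 = 3.200.
True-score variance = ρ_S + ρ_C + 2·0.60, so 0.9125 = (0.80 + ρ_C + 1.20) / 3.200.
ρ_C = 0.9125·3.200 − 0.80 − 1.20 = 0.920.

0.920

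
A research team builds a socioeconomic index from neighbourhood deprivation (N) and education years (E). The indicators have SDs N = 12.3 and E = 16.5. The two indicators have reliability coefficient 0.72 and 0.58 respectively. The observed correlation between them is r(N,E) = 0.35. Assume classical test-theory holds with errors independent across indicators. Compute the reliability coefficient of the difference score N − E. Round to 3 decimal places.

Var(N−E) = 12.3² + 16.5² − 2·12.3·16.5·0.35 = 423.54 − 142.065 = 281.475.
With uncorrelated errors the cross-covariances are all true-score covariance, so they carry over unchanged; only the diagonal terms shrink to ρᵢσᵢ².
True-score variance = [12.3²·0.72 + 16.5²·0.58] − 142.065 = 266.834 − 142.065 = 124.769.
Reliability = 124.769 / 281.475 = 0.443.

0.443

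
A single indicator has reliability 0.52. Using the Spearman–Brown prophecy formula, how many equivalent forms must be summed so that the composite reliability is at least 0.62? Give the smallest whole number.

2

k ≥ ρ*(1−ρ₁)/(ρ₁(1−ρ*)) = 0.62·0.48 / (0.52·0.38) = 1.506.
Smallest integer k = 2.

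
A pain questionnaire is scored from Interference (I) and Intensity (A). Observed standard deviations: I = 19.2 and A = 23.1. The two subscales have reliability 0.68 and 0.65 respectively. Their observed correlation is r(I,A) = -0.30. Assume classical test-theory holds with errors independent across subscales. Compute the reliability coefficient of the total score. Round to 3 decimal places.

0.521

Var(I+A) = 19.2² + 23.1² + 2·[19.2·23.1·(-0.30)] = 902.25 − 266.112 = 636.138.
Because errors are independent across components, Cov(Tᵢ,Tⱼ) = Cov(Xᵢ,Xⱼ); the off-diagonal part of the true-score variance is the same as above.
True-score variance = [19.2²·0.68 + 23.1²·0.65] − 266.112 = 597.522 − 266.112 = 331.41.
Reliability = 331.41 / 636.138 = 0.521.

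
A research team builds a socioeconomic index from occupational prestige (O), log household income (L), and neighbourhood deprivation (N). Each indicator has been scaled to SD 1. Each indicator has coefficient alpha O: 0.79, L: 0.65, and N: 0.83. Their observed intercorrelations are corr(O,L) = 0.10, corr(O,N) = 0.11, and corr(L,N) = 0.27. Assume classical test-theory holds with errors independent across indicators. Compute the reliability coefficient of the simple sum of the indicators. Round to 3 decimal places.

Var(O+L+N) = 3 + 2·[0.10 + 0.11 + 0.27] = 3 + 0.96 = 3.96.
Under uncorrelated errors the observed covariances equal the true-score covariances, so only the own-variance terms attenuate.
True-score variance = [0.79 + 0.65 + 0.83] + 0.96 = 2.27 + 0.96 = 3.23.
Reliability = 3.23 / 3.96 = 0.816.

0.816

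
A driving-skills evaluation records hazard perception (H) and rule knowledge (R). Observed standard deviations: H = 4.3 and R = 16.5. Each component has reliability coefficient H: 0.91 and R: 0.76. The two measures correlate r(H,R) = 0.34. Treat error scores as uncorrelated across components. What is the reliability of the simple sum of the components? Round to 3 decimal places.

0.802

Var(H+R) = 4.3² + 16.5² + 2·[4.3·16.5·0.34] = 290.74 + 48.246 = 338.986.
Because errors are independent across components, Cov(Tᵢ,Tⱼ) = Cov(Xᵢ,Xⱼ); the off-diagonal part of the true-score variance is the same as above.
True-score variance = [4.3²·0.91 + 16.5²·0.76] + 48.246 = 223.736 + 48.246 = 271.982.
Reliability = 271.982 / 338.986 = 0.802.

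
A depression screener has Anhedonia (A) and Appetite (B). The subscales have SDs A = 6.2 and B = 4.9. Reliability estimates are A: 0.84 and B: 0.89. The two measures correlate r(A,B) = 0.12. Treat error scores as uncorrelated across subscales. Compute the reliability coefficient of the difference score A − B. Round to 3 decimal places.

0.841

Var(A−B) = 6.2² + 4.9² − 2·6.2·4.9·0.12 = 62.45 − 7.2912 = 55.1588.
Under uncorrelated errors the observed covariances equal the true-score covariances, so only the own-variance terms attenuate.
True-score variance = [6.2²·0.84 + 4.9²·0.89] − 7.2912 = 53.6585 − 7.2912 = 46.3673.
Reliability = 46.3673 / 55.1588 = 0.841.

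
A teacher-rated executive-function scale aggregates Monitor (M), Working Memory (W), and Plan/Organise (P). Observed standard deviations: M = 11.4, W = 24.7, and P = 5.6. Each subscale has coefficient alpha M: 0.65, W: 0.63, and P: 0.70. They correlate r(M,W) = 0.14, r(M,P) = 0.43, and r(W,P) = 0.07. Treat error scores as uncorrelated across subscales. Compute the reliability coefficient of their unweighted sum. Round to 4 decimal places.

0.6965

Var(M+W+P) = 11.4² + 24.7² + 5.6² + 2·[11.4·24.7·0.14 + 11.4·5.6·0.43 + 24.7·5.6·0.07] = 771.41 + 153.11 = 924.52.
With uncorrelated errors the cross-covariances are all true-score covariance, so they carry over unchanged; only the diagonal terms shrink to ρᵢσᵢ².
True-score variance = [11.4²·0.65 + 24.7²·0.63 + 5.6²·0.70] + 153.11 = 490.783 + 153.11 = 643.892.
Reliability = 643.892 / 924.52 = 0.6965.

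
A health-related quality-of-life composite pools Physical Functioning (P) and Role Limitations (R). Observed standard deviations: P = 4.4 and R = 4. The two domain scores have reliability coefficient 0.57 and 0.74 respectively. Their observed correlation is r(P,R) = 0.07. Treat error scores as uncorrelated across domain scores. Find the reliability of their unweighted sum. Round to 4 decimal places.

0.6699

Var(P+R) = 4.4² + 4² + 2·[4.4·4·0.07] = 35.36 + 2.464 = 37.824.
Because errors are independent across components, Cov(Tᵢ,Tⱼ) = Cov(Xᵢ,Xⱼ); the off-diagonal part of the true-score variance is the same as above.
True-score variance = [4.4²·0.57 + 4²·0.74] + 2.464 = 22.8752 + 2.464 = 25.3392.
Reliability = 25.3392 / 37.824 = 0.6699.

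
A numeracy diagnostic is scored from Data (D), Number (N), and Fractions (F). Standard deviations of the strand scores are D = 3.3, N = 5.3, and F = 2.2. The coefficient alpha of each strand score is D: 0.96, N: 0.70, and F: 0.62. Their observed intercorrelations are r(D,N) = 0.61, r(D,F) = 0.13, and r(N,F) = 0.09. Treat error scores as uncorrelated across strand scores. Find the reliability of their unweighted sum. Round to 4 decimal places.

0.8452

Var(D+N+F) = 3.3² + 5.3² + 2.2² + 2·[3.3·5.3·0.61 + 3.3·2.2·0.13 + 5.3·2.2·0.09] = 43.82 + 25.3242 = 69.1442.
With uncorrelated errors the cross-covariances are all true-score covariance, so they carry over unchanged; only the diagonal terms shrink to ρᵢσᵢ².
True-score variance = [3.3²·0.96 + 5.3²·0.70 + 2.2²·0.62] + 25.3242 = 33.1182 + 25.3242 = 58.4424.
Reliability = 58.4424 / 69.1442 = 0.8452.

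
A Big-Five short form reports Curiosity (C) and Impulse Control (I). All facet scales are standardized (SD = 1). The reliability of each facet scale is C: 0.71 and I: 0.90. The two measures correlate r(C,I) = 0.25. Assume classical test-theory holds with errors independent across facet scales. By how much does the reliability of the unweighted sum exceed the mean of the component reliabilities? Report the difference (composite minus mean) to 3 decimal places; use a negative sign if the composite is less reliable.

0.039

Var(sum) = 2 + 0.5 = 2.5; true-score variance = 1.61 + 0.5 = 2.11; composite reliability = 0.8440.
Mean component reliability = 0.8050.
Difference = 0.8440 − 0.8050 = 0.039.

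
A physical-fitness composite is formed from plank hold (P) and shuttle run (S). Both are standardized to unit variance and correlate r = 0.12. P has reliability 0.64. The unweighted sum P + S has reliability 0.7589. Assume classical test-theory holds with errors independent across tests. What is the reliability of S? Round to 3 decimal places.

0.820

Var(P+S) = 2 + 2·0.12 = 2.240.
True-score variance = ρ_P + ρ_S + 2·0.12, so 0.7589 = (0.64 + ρ_S + 0.24) / 2.240.
ρ_S = 0.7589·2.240 − 0.64 − 0.24 = 0.820.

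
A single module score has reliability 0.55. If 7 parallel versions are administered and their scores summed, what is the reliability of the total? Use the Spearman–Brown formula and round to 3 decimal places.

ρ_k = kρ / (1 + (k−1)ρ) = 7·0.55 / (1 + 6·0.55) = 3.850 / 4.300 = 0.895.

0.895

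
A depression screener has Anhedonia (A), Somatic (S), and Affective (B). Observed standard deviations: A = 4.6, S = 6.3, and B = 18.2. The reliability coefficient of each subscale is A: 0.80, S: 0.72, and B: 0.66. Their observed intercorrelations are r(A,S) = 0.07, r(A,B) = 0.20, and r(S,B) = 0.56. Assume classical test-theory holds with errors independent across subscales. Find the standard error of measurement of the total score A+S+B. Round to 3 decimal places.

11.312

Var(total) = 392.09 + 165.964 = 558.054.
True-score variance = 264.123 + 165.964 = 430.088, so reliability = 0.7707.
Error variance = 558.054 − 430.088 = 127.967; SEM = √127.967 = 11.312.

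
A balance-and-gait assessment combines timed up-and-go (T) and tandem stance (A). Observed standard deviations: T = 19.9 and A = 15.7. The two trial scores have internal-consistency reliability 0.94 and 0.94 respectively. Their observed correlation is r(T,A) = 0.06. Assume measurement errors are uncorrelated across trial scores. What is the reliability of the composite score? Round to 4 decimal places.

0.9433

Var(T+A) = 19.9² + 15.7² + 2·[19.9·15.7·0.06] = 642.5 + 37.4916 = 679.992.
Under uncorrelated errors the observed covariances equal the true-score covariances, so only the own-variance terms attenuate.
True-score variance = [19.9²·0.94 + 15.7²·0.94] + 37.4916 = 603.95 + 37.4916 = 641.442.
Reliability = 641.442 / 679.992 = 0.9433.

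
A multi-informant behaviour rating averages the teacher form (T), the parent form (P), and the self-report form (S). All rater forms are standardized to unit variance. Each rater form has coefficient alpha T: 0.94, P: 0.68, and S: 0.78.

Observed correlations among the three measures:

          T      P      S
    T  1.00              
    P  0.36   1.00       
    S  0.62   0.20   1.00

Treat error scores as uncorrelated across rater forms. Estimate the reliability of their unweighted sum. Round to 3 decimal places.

0.888

Var(T+P+S) = 3 + 2·[0.36 + 0.62 + 0.20] = 3 + 2.36 = 5.36.
With uncorrelated errors the cross-covariances are all true-score covariance, so they carry over unchanged; only the diagonal terms shrink to ρᵢσᵢ².
True-score variance = [0.94 + 0.68 + 0.78] + 2.36 = 2.4 + 2.36 = 4.76.
Reliability = 4.76 / 5.36 = 0.888.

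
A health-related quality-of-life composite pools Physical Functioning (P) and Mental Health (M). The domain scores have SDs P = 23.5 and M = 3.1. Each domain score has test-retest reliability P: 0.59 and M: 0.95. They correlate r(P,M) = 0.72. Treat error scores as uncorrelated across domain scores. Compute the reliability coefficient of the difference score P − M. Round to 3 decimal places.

0.503

Var(P−M) = 23.5² + 3.1² − 2·23.5·3.1·0.72 = 561.86 − 104.904 = 456.956.
Because errors are independent across components, Cov(Tᵢ,Tⱼ) = Cov(Xᵢ,Xⱼ); the off-diagonal part of the true-score variance is the same as above.
True-score variance = [23.5²·0.59 + 3.1²·0.95] − 104.904 = 334.957 − 104.904 = 230.053.
Reliability = 230.053 / 456.956 = 0.503.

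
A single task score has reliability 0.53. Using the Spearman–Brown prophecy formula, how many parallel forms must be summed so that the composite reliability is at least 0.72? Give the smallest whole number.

k ≥ ρ*(1−ρ₁)/(ρ₁(1−ρ*)) = 0.72·0.47 / (0.53·0.28) = 2.280.
Smallest integer k = 3.

3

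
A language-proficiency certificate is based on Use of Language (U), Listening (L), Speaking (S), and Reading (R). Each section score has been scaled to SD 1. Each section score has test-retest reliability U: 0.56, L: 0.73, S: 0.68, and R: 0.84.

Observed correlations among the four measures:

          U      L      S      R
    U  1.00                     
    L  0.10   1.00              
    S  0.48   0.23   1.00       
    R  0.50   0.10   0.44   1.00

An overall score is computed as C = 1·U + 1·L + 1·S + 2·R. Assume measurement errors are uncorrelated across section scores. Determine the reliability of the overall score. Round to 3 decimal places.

0.869

Var(C) = 1 + 1 + 1 + 2² + 2·[0.10 + 0.48 + 2·0.50 + 0.23 + 2·0.10 + 2·0.44] = 7 + 5.78 = 12.78.
Because errors are independent across components, Cov(Tᵢ,Tⱼ) = Cov(Xᵢ,Xⱼ); the off-diagonal part of the true-score variance is the same as above.
True-score variance = [0.56 + 0.73 + 0.68 + 2²·0.84] + 5.78 = 5.33 + 5.78 = 11.11.
Reliability = 11.11 / 12.78 = 0.869.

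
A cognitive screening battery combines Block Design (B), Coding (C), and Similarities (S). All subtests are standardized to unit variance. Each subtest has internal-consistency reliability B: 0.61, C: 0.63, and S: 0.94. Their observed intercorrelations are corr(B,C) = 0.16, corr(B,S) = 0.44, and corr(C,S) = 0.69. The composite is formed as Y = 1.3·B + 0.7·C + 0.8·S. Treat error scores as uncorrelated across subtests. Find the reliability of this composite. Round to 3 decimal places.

0.817

Var(Y) = 1.3² + 0.7² + 0.8² + 2·[0.91·0.16 + 1.04·0.44 + 0.56·0.69] = 2.82 + 1.9792 = 4.7992.
Because errors are independent across components, Cov(Tᵢ,Tⱼ) = Cov(Xᵢ,Xⱼ); the off-diagonal part of the true-score variance is the same as above.
True-score variance = [1.3²·0.61 + 0.7²·0.63 + 0.8²·0.94] + 1.9792 = 1.9412 + 1.9792 = 3.9204.
Reliability = 3.9204 / 4.7992 = 0.817.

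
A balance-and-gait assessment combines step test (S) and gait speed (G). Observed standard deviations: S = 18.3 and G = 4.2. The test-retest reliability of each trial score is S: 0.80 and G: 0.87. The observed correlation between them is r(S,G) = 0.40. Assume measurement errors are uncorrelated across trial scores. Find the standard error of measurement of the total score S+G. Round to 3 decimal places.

Var(total) = 352.53 + 61.488 = 414.018.
True-score variance = 283.259 + 61.488 = 344.747, so reliability = 0.8327.
Error variance = 414.018 − 344.747 = 69.2712; SEM = √69.2712 = 8.323.

8.323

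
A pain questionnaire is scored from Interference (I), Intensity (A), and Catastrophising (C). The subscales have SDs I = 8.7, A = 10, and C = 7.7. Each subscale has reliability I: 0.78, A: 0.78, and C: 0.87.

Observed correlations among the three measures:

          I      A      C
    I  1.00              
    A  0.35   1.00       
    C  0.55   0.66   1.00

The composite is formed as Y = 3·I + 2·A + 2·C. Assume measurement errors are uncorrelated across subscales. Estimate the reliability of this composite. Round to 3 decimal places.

0.894

Var(Y) = 3²·8.7² + 2²·10² + 2²·7.7² + 2·[6·8.7·10·0.35 + 6·8.7·7.7·0.55 + 4·10·7.7·0.66] = 1318.37 + 1214.09 = 2532.46.
Under uncorrelated errors the observed covariances equal the true-score covariances, so only the own-variance terms attenuate.
True-score variance = [3²·8.7²·0.78 + 2²·10²·0.78 + 2²·7.7²·0.87] + 1214.09 = 1049.67 + 1214.09 = 2263.77.
Reliability = 2263.77 / 2532.46 = 0.894.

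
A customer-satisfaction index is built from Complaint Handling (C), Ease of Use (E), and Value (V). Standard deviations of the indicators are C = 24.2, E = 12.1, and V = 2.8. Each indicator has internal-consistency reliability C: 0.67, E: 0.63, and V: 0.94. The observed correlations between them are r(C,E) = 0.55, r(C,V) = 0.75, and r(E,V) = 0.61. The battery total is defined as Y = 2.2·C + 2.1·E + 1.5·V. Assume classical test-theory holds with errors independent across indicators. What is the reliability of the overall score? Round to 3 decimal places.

Var(Y) = 2.2²·24.2² + 2.1²·12.1² + 1.5²·2.8² + 2·[4.62·24.2·12.1·0.55 + 3.3·24.2·2.8·0.75 + 3.15·12.1·2.8·0.61] = 3497.81 + 1953.72 = 5451.53.
With uncorrelated errors the cross-covariances are all true-score covariance, so they carry over unchanged; only the diagonal terms shrink to ρᵢσᵢ².
True-score variance = [2.2²·24.2²·0.67 + 2.1²·12.1²·0.63 + 1.5²·2.8²·0.94] + 1953.72 = 2322.47 + 1953.72 = 4276.19.
Reliability = 4276.19 / 5451.53 = 0.784.

0.784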